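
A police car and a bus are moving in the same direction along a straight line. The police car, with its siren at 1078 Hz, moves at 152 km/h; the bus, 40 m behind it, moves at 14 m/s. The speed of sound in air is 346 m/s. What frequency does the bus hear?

1000 Hz

152 km/h = 42.22 m/s.
The bus is behind, so the police car is moving away from it while the bus is moving toward the police car.
General Doppler shift: f' = f · (v + v_o)/(v + v_s).
f' = 1078 × (346 + 14)/(346 + 42.22) = 1078 × 360/388.22 ≈ 1000 Hz.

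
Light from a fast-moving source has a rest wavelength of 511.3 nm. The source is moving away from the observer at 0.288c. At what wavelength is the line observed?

687.7 nm

Relativistic Doppler for wavelength: λ' = λ₀ · √((1 + β)/(1 − β)).
λ' = 511.3 × √(1.2880/0.7120) = 511.3 × 1.34499 ≈ 687.7 nm.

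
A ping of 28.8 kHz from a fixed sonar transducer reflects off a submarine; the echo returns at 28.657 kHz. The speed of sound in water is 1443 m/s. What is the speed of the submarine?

Double Doppler shift off a moving reflector: f₂ = f₀ · (v + u)/(v − u) (u > 0 toward emitter).
Rearranging, u = v · (f₂ − f₀)/(f₂ + f₀) = 1443 × -0.143/57.457 ≈ -3.6 m/s.
So the submarine is moving at 3.6 m/s away from the emitter.

3.6 m/s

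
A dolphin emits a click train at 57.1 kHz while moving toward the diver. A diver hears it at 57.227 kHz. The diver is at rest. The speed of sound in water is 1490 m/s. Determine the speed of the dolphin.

f' = f · v/(v − v_s) ⇒ v_s = v · |1 − f/f'|.
v_s = 1490 × |1 − 57.1/57.227| = 1490 × 0.002219 ≈ 3.3 m/s.

3.3 m/s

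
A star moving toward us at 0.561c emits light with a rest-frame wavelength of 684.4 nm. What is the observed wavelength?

Relativistic Doppler for wavelength: λ' = λ₀ · √((1 − β)/(1 + β)).
λ' = 684.4 × √(0.4390/1.5610) = 684.4 × 0.53031 ≈ 362.9 nm.

362.9 nm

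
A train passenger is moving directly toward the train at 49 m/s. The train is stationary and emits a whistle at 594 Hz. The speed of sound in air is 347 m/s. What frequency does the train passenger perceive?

Moving observer, stationary source: f' = f · (v + v_o)/v.
f' = 594 × (347 + 49)/347 = 594 × 396/347 ≈ 678 Hz.

678 Hz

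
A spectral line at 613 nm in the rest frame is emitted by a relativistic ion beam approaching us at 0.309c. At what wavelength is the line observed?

Relativistic Doppler for wavelength: λ' = λ₀ · √((1 − β)/(1 + β)).
λ' = 613 × √(0.6910/1.3090) = 613 × 0.72656 ≈ 445.4 nm.

445.4 nm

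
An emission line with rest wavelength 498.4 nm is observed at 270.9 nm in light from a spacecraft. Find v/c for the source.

0.544

λ'/λ₀ = 0.5435 < 1 (blueshift), so the source is approaching.
λ'/λ₀ = √((1 − β)/(1 + β)) for an approaching source ⇒ β = (1 − r²)/(1 + r²) with r = λ'/λ₀.
β = (1 − 0.2954)/(1 + 0.2954) ≈ 0.544.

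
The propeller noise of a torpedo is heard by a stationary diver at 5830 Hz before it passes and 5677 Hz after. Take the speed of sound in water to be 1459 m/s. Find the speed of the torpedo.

19.4 m/s

f₁/f₂ = (v + v_s)/(v − v_s), so v_s = v · (f₁ − f₂)/(f₁ + f₂).
v_s = 1459 × (5830 − 5677)/(5830 + 5677) = 1459 × 153/11507 ≈ 19.4 m/s.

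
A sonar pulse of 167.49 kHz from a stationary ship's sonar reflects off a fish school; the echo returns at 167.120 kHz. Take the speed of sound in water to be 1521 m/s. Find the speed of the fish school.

1.68 m/s

Double Doppler shift off a moving reflector: f₂ = f₀ · (v + u)/(v − u) (u > 0 toward emitter).
Rearranging, u = v · (f₂ − f₀)/(f₂ + f₀) = 1521 × -0.370/334.610 ≈ -1.68 m/s.
So the fish school is moving at 1.68 m/s away from the emitter.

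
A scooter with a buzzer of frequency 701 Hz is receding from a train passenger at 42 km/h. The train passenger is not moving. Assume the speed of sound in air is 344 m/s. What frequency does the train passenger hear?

42 km/h = 11.67 m/s.
With the source moving away from a stationary observer, f' = f · v/(v + v_s).
f' = 701 × 344/(344 + 11.67) = 701 × 344/355.7 ≈ 678 Hz.

678 Hz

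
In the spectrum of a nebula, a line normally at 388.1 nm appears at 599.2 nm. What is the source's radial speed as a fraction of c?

λ'/λ₀ = 1.5439 > 1 (redshift), so the source is receding.
λ'/λ₀ = √((1 + β)/(1 − β)) for a receding source ⇒ β = (r² − 1)/(r² + 1) with r = λ'/λ₀.
β = (2.3837 − 1)/(2.3837 + 1) ≈ 0.409.

0.409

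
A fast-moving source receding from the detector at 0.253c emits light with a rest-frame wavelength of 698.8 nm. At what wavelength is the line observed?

905.0 nm

Relativistic Doppler for wavelength: λ' = λ₀ · √((1 + β)/(1 − β)).
λ' = 698.8 × √(1.2530/0.7470) = 698.8 × 1.29514 ≈ 905.0 nm.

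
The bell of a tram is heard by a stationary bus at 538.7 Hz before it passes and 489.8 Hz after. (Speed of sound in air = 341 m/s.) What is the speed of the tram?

f₁/f₂ = (v + v_s)/(v − v_s), so v_s = v · (f₁ − f₂)/(f₁ + f₂).
v_s = 341 × (538.7 − 489.8)/(538.7 + 489.8) = 341 × 48.9/1028.5 ≈ 16.2 m/s.

16.2 m/s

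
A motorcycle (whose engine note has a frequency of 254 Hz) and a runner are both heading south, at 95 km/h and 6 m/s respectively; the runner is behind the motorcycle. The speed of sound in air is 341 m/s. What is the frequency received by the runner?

95 km/h = 26.39 m/s.
The runner is behind, so the motorcycle is moving away from it while the runner is moving toward the motorcycle.
General Doppler shift: f' = f · (v + v_o)/(v + v_s).
f' = 254 × (341 + 6)/(341 + 26.39) = 254 × 347/367.39 ≈ 240 Hz.

240 Hz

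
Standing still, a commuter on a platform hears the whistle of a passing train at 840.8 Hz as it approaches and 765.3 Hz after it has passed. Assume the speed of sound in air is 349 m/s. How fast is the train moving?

16.4 m/s

f₁/f₂ = (v + v_s)/(v − v_s), so v_s = v · (f₁ − f₂)/(f₁ + f₂).
v_s = 349 × (840.8 − 765.3)/(840.8 + 765.3) = 349 × 75.5/1606.1 ≈ 16.4 m/s.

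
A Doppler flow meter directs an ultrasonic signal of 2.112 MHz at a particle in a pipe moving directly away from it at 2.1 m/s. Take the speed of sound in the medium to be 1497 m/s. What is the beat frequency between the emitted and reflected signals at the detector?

At the particle in a pipe (a moving observer), f₁ = f₀ · (v − u)/v = 2.112 × 1494.9/1497 ≈ 2.10904 MHz.
The reflection then acts as a moving source: f₂ = f₁ · v/(v + u) ≈ 2.10608 MHz.
Beat frequency (with f₀ = 2112000 Hz): |f₂ − f₀| = 2u·f₀/(v + u) = 2 × 2.1 × 2112000/1499.1 ≈ 5917 Hz.

5917 Hz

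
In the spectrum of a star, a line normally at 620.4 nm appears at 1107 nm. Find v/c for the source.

λ'/λ₀ = 1.7843 > 1 (redshift), so the source is receding.
λ'/λ₀ = √((1 + β)/(1 − β)) for a receding source ⇒ β = (r² − 1)/(r² + 1) with r = λ'/λ₀.
β = (3.1838 − 1)/(3.1838 + 1) ≈ 0.522.

0.522c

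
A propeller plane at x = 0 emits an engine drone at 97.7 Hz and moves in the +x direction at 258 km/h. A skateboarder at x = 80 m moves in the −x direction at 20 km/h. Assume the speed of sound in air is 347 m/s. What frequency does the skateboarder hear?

125 Hz

258 km/h = 71.67 m/s; 20 km/h = 5.556 m/s.
The observer lies on the +x side, so the source is heading toward the observer and the observer is heading toward the source.
With source approaching and observer approaching, f' = f · (v + v_o)/(v − v_s).
f' = 97.7 × (347 + 5.556)/(347 − 71.67) = 97.7 × 352.56/275.33 ≈ 125 Hz.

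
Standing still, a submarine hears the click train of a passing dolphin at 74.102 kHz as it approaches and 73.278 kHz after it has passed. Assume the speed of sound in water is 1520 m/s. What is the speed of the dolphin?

f₁/f₂ = (v + v_s)/(v − v_s), so v_s = v · (f₁ − f₂)/(f₁ + f₂).
v_s = 1520 × (74.102 − 73.278)/(74.102 + 73.278) = 1520 × 0.824/147.380 ≈ 8.5 m/s.

8.5 m/s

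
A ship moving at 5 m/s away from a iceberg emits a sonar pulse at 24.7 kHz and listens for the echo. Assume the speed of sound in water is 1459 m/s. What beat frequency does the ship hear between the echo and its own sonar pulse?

169 Hz

The iceberg receives the sound from a moving source: f₁ = f₀ · v/(v + v_e) = 24.7 × 1459/1464 ≈ 24.6156 kHz.
On the return leg the ship is a moving observer: f₂ = f₁ · (v − v_e)/v = 24.6156 × 1454/1459 ≈ 24.5313 kHz.
Equivalently f₂ = f₀ · (v − v_e)/(v + v_e).
Beat against the emitted tone (with f₀ = 24700 Hz): |f₂ − f₀| = 2v_e·f₀/(v + v_e) = 2 × 5 × 24700/1464 ≈ 169 Hz.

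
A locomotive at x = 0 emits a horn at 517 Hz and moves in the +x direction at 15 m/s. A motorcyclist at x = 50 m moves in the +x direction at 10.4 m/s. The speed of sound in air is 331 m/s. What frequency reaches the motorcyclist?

525 Hz

The observer lies on the +x side, so the source is heading toward the observer and the observer is heading away from the source.
Both move, so f' = f · (v − v_o)/(v − v_s).
f' = 517 × (331 − 10.4)/(331 − 15) = 517 × 320.6/316 ≈ 525 Hz.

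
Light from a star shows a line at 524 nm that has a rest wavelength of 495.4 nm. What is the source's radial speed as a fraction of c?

0.056

λ'/λ₀ = 1.0577 > 1 (redshift), so the source is receding.
λ'/λ₀ = √((1 + β)/(1 − β)) for a receding source ⇒ β = (r² − 1)/(r² + 1) with r = λ'/λ₀.
β = (1.1188 − 1)/(1.1188 + 1) ≈ 0.056.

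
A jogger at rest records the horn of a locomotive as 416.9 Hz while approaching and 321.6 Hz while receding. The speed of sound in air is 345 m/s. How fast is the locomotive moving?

45 m/s

f₁/f₂ = (v + v_s)/(v − v_s), so v_s = v · (f₁ − f₂)/(f₁ + f₂).
v_s = 345 × (416.9 − 321.6)/(416.9 + 321.6) = 345 × 95.3/738.5 ≈ 45 m/s.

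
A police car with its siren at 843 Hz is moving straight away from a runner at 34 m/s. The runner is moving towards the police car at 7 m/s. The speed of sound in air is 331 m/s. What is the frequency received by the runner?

781 Hz

With source receding and observer approaching, f' = f · (v + v_o)/(v + v_s).
f' = 843 × (331 + 7)/(331 + 34) = 843 × 338/365 ≈ 781 Hz.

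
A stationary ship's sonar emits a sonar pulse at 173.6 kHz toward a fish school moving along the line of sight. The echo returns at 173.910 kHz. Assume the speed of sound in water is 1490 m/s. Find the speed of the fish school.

Double Doppler shift off a moving reflector: f₂ = f₀ · (v + u)/(v − u) (u > 0 toward emitter).
Rearranging, u = v · (f₂ − f₀)/(f₂ + f₀) = 1490 × 0.310/347.510 ≈ 1.33 m/s.
So the fish school is moving at 1.33 m/s toward the emitter.

1.33 m/s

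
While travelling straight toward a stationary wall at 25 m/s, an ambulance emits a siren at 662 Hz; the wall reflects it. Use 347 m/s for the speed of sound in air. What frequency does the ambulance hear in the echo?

765 Hz

The wall receives the sound from a moving source: f₁ = f₀ · v/(v − v_e) = 662 × 347/322 ≈ 713 Hz.
On the return leg the ambulance is a moving observer: f₂ = f₁ · (v + v_e)/v = 713 × 372/347 ≈ 765 Hz.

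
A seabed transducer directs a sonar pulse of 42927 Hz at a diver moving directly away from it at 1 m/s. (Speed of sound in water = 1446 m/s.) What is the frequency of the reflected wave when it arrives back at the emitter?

The diver first receives the wave as a moving observer: f₁ = f₀ · (v − u)/v = 42927 × (1446 − 1)/1446 ≈ 42897 Hz.
On reflection it acts as a source moving away from the stationary detector: f₂ = f₁ · v/(v + u) = 42897 × 1446/1447 ≈ 42868 Hz.
Equivalently f₂ = f₀ · (v − u)/(v + u).

42868 Hz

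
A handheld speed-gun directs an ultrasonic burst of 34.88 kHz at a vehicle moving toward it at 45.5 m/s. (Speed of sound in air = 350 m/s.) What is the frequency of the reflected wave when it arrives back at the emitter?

45.3 kHz

At the vehicle (a moving observer), f₁ = f₀ · (v + u)/v = 34.88 × 395.5/350 ≈ 39.4 kHz.
The reflection then acts as a moving source: f₂ = f₁ · v/(v − u) ≈ 45.3 kHz.
Equivalently f₂ = f₀ · (v + u)/(v − u).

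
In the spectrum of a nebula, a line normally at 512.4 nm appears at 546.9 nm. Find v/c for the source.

0.065c

λ'/λ₀ = 1.0673 > 1 (redshift), so the source is receding.
λ'/λ₀ = √((1 + β)/(1 − β)) for a receding source ⇒ β = (r² − 1)/(r² + 1) with r = λ'/λ₀.
β = (1.1392 − 1)/(1.1392 + 1) ≈ 0.065.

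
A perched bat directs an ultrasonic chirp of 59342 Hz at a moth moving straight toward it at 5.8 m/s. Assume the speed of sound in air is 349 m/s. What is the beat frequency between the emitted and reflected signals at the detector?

2006 Hz

The moth first receives the wave as a moving observer: f₁ = f₀ · (v + u)/v = 59342 × (349 + 5.8)/349 ≈ 60328 Hz.
On reflection it acts as a source moving toward the stationary detector: f₂ = f₁ · v/(v − u) = 60328 × 349/343.2 ≈ 61348 Hz.
Equivalently f₂ = f₀ · (v + u)/(v − u).
Beat frequency: |f₂ − f₀| = 2u·f₀/(v − u) = 2 × 5.8 × 59342/343.2 ≈ 2006 Hz.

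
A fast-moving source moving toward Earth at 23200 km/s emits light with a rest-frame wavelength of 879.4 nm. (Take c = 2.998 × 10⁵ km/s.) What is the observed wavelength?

β = v/c = 23200/299800 = 0.0774.
Relativistic Doppler for wavelength: λ' = λ₀ · √((1 − β)/(1 + β)).
λ' = 879.4 × √(0.9226/1.0774) = 879.4 × 0.92539 ≈ 813.8 nm.

813.8 nm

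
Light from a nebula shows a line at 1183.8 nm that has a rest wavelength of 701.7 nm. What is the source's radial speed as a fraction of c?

0.480c

λ'/λ₀ = 1.6870 > 1 (redshift), so the source is receding.
λ'/λ₀ = √((1 + β)/(1 − β)) for a receding source ⇒ β = (r² − 1)/(r² + 1) with r = λ'/λ₀.
β = (2.8461 − 1)/(2.8461 + 1) ≈ 0.480.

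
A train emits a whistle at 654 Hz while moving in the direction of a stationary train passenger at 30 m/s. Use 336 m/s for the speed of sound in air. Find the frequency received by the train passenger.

718 Hz

Moving source, stationary observer: f' = f · v/(v − v_s) since the source is approaching.
f' = 654 × 336/(336 − 30) = 654 × 336/306 ≈ 718 Hz.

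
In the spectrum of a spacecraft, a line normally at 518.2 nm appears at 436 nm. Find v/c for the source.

0.171

λ'/λ₀ = 0.8414 < 1 (blueshift), so the source is approaching.
λ'/λ₀ = √((1 − β)/(1 + β)) for an approaching source ⇒ β = (1 − r²)/(1 + r²) with r = λ'/λ₀.
β = (1 − 0.7079)/(1 + 0.7079) ≈ 0.171.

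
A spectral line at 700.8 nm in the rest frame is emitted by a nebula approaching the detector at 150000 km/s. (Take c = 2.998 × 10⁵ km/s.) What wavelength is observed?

404.4 nm

β = v/c = 150000/299800 = 0.5003.
Relativistic Doppler for wavelength: λ' = λ₀ · √((1 − β)/(1 + β)).
λ' = 700.8 × √(0.4997/1.5003) = 700.8 × 0.57709 ≈ 404.4 nm.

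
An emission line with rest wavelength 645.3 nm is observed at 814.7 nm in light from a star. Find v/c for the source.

0.229c

λ'/λ₀ = 1.2625 > 1 (redshift), so the source is receding.
λ'/λ₀ = √((1 + β)/(1 − β)) for a receding source ⇒ β = (r² − 1)/(r² + 1) with r = λ'/λ₀.
β = (1.5939 − 1)/(1.5939 + 1) ≈ 0.229.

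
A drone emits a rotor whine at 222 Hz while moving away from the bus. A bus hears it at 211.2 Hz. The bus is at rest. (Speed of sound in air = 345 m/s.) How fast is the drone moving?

f' = f · v/(v + v_s) ⇒ v_s = v · |1 − f/f'|.
v_s = 345 × |1 − 222/211.2| = 345 × 0.05114 ≈ 17.6 m/s.

17.6 m/s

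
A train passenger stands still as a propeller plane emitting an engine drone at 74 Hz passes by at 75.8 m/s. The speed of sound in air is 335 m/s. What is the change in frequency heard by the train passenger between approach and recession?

35.3 Hz

Approaching: f₁ = f · v/(v − v_s) = 74 × 335/259.2 ≈ 95.6 Hz.
Receding: f₂ = f · v/(v + v_s) = 74 × 335/410.8 ≈ 60.3 Hz.
Drop: f₁ − f₂ = 2f·v·v_s/(v² − v_s²) = 2 × 74 × 335 × 75.8/(335² − 75.8²) ≈ 35.3 Hz.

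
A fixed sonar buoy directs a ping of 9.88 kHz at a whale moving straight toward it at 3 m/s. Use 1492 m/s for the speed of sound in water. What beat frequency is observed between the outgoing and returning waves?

The whale first receives the wave as a moving observer: f₁ = f₀ · (v + u)/v = 9.88 × (1492 + 3)/1492 ≈ 9.8999 kHz.
The reflection then acts as a moving source: f₂ = f₁ · v/(v − u) ≈ 9.9198 kHz.
Equivalently f₂ = f₀ · (v + u)/(v − u).
Beat frequency (with f₀ = 9880 Hz): |f₂ − f₀| = 2u·f₀/(v − u) = 2 × 3 × 9880/1489 ≈ 39.8 Hz.

39.8 Hz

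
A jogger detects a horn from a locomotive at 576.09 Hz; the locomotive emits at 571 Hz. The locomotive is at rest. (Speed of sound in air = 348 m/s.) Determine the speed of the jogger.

3.1 m/s

f' > f, so the jogger is approaching.
f' = f · (v + v_o)/v ⇒ v_o = v · |f'/f − 1|.
v_o = 348 × |576.09/571 − 1| = 348 × 0.008914 ≈ 3.1 m/s.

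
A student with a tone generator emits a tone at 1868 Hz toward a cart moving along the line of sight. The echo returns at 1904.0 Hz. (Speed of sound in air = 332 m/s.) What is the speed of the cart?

Double Doppler shift off a moving reflector: f₂ = f₀ · (v + u)/(v − u) (u > 0 toward emitter).
Rearranging, u = v · (f₂ − f₀)/(f₂ + f₀) = 332 × 36.0/3772.0 ≈ 3.2 m/s.
So the cart is moving at 3.2 m/s toward the emitter.

3.2 m/s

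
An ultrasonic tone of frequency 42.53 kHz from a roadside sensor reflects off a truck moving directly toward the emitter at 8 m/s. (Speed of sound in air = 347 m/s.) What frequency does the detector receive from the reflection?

44.5 kHz

At the truck (a moving observer), f₁ = f₀ · (v + u)/v = 42.53 × 355/347 ≈ 43.5 kHz.
On reflection it acts as a source moving toward the stationary detector: f₂ = f₁ · v/(v − u) = 43.5 × 347/339 ≈ 44.5 kHz.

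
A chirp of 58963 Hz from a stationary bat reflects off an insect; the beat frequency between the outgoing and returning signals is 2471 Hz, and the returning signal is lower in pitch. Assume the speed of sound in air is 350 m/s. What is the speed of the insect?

7.5 m/s

Double Doppler shift off a moving reflector: f₂ = f₀ · (v + u)/(v − u) (u > 0 toward emitter).
Returning signal is lower, so f₂ = f₀ − Δf = 58963 − 2471 = 56492 Hz.
Rearranging, u = v · (f₂ − f₀)/(f₂ + f₀) = 350 × -2471/115455 ≈ -7.5 m/s.
So the insect is moving at 7.5 m/s away from the emitter.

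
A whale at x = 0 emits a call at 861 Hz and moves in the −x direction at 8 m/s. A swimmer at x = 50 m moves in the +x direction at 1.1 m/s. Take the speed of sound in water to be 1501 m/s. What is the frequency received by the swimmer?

The observer lies on the +x side, so the source is heading away from the observer and the observer is heading away from the source.
General Doppler shift: f' = f · (v − v_o)/(v + v_s).
f' = 861 × (1501 − 1.1)/(1501 + 8) = 861 × 1499.9/1509 ≈ 856 Hz.

856 Hz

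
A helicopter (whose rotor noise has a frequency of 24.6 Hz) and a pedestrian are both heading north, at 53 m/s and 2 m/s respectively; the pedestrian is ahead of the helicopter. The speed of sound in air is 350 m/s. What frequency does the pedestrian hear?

The pedestrian is ahead, so the helicopter is moving toward it while the pedestrian is moving away from the helicopter.
With source approaching and observer receding, f' = f · (v − v_o)/(v − v_s).
f' = 24.6 × (350 − 2)/(350 − 53) = 24.6 × 348/297 ≈ 28.8 Hz.

28.8 Hz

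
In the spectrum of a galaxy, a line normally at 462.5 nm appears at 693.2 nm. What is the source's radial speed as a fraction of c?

λ'/λ₀ = 1.4988 > 1 (redshift), so the source is receding.
λ'/λ₀ = √((1 + β)/(1 − β)) for a receding source ⇒ β = (r² − 1)/(r² + 1) with r = λ'/λ₀.
β = (2.2464 − 1)/(2.2464 + 1) ≈ 0.384.

0.384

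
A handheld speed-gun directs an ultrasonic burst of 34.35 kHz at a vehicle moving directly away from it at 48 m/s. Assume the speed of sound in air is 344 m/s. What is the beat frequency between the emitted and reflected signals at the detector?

At the vehicle (a moving observer), f₁ = f₀ · (v − u)/v = 34.35 × 296/344 ≈ 29.56 kHz.
The reflection then acts as a moving source: f₂ = f₁ · v/(v + u) ≈ 25.94 kHz.
Beat frequency (with f₀ = 34350 Hz): |f₂ − f₀| = 2u·f₀/(v + u) = 2 × 48 × 34350/392 ≈ 8412 Hz.

8412 Hz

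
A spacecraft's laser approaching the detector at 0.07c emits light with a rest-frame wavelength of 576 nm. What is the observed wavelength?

537.0 nm

Relativistic Doppler for wavelength: λ' = λ₀ · √((1 − β)/(1 + β)).
λ' = 576 × √(0.9300/1.0700) = 576 × 0.93229 ≈ 537.0 nm.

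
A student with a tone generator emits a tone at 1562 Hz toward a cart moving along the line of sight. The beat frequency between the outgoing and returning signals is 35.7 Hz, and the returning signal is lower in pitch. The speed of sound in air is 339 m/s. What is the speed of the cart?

3.9 m/s

Double Doppler shift off a moving reflector: f₂ = f₀ · (v + u)/(v − u) (u > 0 toward emitter).
Returning signal is lower, so f₂ = f₀ − Δf = 1562 − 35.7 = 1526.3 Hz.
Rearranging, u = v · (f₂ − f₀)/(f₂ + f₀) = 339 × -35.7/3088.3 ≈ -3.9 m/s.
So the cart is moving at 3.9 m/s away from the emitter.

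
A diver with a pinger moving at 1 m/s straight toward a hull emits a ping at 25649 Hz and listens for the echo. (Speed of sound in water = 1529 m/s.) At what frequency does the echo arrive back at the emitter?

The hull receives the sound from a moving source: f₁ = f₀ · v/(v − v_e) = 25649 × 1529/1528 ≈ 25666 Hz.
On the return leg the diver with a pinger is a moving observer: f₂ = f₁ · (v + v_e)/v = 25666 × 1530/1529 ≈ 25683 Hz.

25683 Hz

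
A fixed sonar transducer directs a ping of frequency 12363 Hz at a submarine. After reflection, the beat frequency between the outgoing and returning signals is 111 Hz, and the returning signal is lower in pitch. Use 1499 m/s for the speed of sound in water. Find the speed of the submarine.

Double Doppler shift off a moving reflector: f₂ = f₀ · (v + u)/(v − u) (u > 0 toward emitter).
Returning signal is lower, so f₂ = f₀ − Δf = 12363 − 111 = 12252 Hz.
Rearranging, u = v · (f₂ − f₀)/(f₂ + f₀) = 1499 × -111/24615 ≈ -6.8 m/s.
So the submarine is moving at 6.8 m/s away from the emitter.

6.8 m/s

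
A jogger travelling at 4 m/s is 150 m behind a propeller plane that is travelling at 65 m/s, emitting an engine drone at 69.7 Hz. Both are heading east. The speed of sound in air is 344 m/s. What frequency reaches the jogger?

The jogger is behind, so the propeller plane is moving away from it while the jogger is moving toward the propeller plane.
Both move, so f' = f · (v + v_o)/(v + v_s).
f' = 69.7 × (344 + 4)/(344 + 65) = 69.7 × 348/409 ≈ 59.3 Hz.

59.3 Hz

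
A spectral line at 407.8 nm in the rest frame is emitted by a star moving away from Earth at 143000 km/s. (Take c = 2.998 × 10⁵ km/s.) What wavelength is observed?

β = v/c = 143000/299800 = 0.4770.
Relativistic Doppler for wavelength: λ' = λ₀ · √((1 + β)/(1 − β)).
λ' = 407.8 × √(1.4770/0.5230) = 407.8 × 1.68047 ≈ 685.3 nm.

685.3 nm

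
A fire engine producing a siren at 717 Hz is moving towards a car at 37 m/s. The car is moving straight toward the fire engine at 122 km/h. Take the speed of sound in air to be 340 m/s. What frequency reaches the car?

885 Hz

122 km/h = 33.89 m/s.
Both move, so f' = f · (v + v_o)/(v − v_s).
f' = 717 × (340 + 33.89)/(340 − 37) = 717 × 373.89/303 ≈ 885 Hz.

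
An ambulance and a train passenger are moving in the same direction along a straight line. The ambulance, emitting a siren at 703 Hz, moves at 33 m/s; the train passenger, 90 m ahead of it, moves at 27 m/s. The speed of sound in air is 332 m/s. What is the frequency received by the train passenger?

717 Hz

The train passenger is ahead, so the ambulance is moving toward it while the train passenger is moving away from the ambulance.
With source approaching and observer receding, f' = f · (v − v_o)/(v − v_s).
f' = 703 × (332 − 27)/(332 − 33) = 703 × 305/299 ≈ 717 Hz.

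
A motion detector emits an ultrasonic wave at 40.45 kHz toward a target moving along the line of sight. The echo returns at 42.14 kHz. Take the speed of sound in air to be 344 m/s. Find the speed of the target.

7.0 m/s

Double Doppler shift off a moving reflector: f₂ = f₀ · (v + u)/(v − u) (u > 0 toward emitter).
Rearranging, u = v · (f₂ − f₀)/(f₂ + f₀) = 344 × 1.69/82.59 ≈ 7.0 m/s.
So the target is moving at 7.0 m/s toward the emitter.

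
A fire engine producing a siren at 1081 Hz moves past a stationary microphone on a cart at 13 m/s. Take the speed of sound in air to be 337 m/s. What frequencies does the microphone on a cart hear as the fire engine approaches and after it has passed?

Approaching: f₁ = f · v/(v − v_s) = 1081 × 337/324 ≈ 1124 Hz.
Receding: f₂ = f · v/(v + v_s) = 1081 × 337/350 ≈ 1041 Hz.

1124 Hz approaching; 1041 Hz receding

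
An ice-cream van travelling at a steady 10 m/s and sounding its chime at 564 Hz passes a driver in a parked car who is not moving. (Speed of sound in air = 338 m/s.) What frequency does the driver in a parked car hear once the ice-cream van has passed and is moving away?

Receding: f₂ = f · v/(v + v_s) = 564 × 338/348 ≈ 548 Hz.

548 Hz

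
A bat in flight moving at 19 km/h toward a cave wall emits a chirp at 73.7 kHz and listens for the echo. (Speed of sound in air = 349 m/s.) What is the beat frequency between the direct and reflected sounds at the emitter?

19 km/h = 5.278 m/s.
The cave wall receives the sound from a moving source: f₁ = f₀ · v/(v − v_e) = 73.7 × 349/343.72 ≈ 74.83 kHz.
On the return leg the bat in flight is a moving observer: f₂ = f₁ · (v + v_e)/v = 74.83 × 354.28/349 ≈ 75.96 kHz.
Beat against the emitted tone (with f₀ = 73700 Hz): |f₂ − f₀| = 2v_e·f₀/(v − v_e) = 2 × 5.278 × 73700/343.72 ≈ 2263 Hz.

2263 Hz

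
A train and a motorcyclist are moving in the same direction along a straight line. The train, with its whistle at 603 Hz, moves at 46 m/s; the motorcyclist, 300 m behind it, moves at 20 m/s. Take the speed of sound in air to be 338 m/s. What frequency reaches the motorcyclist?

562 Hz

The motorcyclist is behind, so the train is moving away from it while the motorcyclist is moving toward the train.
With source receding and observer approaching, f' = f · (v + v_o)/(v + v_s).
f' = 603 × (338 + 20)/(338 + 46) = 603 × 358/384 ≈ 562 Hz.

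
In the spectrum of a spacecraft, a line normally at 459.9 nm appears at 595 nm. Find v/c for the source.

λ'/λ₀ = 1.2938 > 1 (redshift), so the source is receding.
λ'/λ₀ = √((1 + β)/(1 − β)) for a receding source ⇒ β = (r² − 1)/(r² + 1) with r = λ'/λ₀.
β = (1.6738 − 1)/(1.6738 + 1) ≈ 0.252.

0.252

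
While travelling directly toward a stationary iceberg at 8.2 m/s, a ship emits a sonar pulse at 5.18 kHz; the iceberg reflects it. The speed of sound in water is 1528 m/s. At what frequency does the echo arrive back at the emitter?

5.24 kHz

The iceberg receives the sound from a moving source: f₁ = f₀ · v/(v − v_e) = 5.18 × 1528/1519.8 ≈ 5.21 kHz.
On the return leg the ship is a moving observer: f₂ = f₁ · (v + v_e)/v = 5.21 × 1536.2/1528 ≈ 5.24 kHz.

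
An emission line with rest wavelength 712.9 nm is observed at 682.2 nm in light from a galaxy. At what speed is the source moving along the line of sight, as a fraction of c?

0.044

λ'/λ₀ = 0.9569 < 1 (blueshift), so the source is approaching.
λ'/λ₀ = √((1 − β)/(1 + β)) for an approaching source ⇒ β = (1 − r²)/(1 + r²) with r = λ'/λ₀.
β = (1 − 0.9157)/(1 + 0.9157) ≈ 0.044.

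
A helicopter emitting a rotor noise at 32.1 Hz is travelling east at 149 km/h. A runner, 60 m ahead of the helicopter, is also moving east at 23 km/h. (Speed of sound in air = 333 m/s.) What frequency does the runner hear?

149 km/h = 41.39 m/s; 23 km/h = 6.389 m/s.
The runner is ahead, so the helicopter is moving toward it while the runner is moving away from the helicopter.
Both move, so f' = f · (v − v_o)/(v − v_s).
f' = 32.1 × (333 − 6.389)/(333 − 41.39) = 32.1 × 326.61/291.61 ≈ 36.0 Hz.

36.0 Hz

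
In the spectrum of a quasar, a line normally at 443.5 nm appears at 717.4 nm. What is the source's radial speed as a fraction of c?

λ'/λ₀ = 1.6176 > 1 (redshift), so the source is receding.
λ'/λ₀ = √((1 + β)/(1 − β)) for a receding source ⇒ β = (r² − 1)/(r² + 1) with r = λ'/λ₀.
β = (2.6166 − 1)/(2.6166 + 1) ≈ 0.447.

0.447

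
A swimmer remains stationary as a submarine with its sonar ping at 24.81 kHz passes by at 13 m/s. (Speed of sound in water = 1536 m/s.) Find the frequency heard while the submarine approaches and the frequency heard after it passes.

Approaching: f₁ = f · v/(v − v_s) = 24.81 × 1536/1523 ≈ 25.0 kHz.
Receding: f₂ = f · v/(v + v_s) = 24.81 × 1536/1549 ≈ 24.6 kHz.

25.0 kHz approaching; 24.6 kHz receding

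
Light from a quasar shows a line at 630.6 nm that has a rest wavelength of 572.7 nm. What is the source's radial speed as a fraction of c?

λ'/λ₀ = 1.1011 > 1 (redshift), so the source is receding.
λ'/λ₀ = √((1 + β)/(1 − β)) for a receding source ⇒ β = (r² − 1)/(r² + 1) with r = λ'/λ₀.
β = (1.2124 − 1)/(1.2124 + 1) ≈ 0.096.

0.096c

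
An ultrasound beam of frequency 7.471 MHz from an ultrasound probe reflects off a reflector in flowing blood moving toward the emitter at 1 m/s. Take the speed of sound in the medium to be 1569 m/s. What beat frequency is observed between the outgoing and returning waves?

The reflector in flowing blood first receives the wave as a moving observer: f₁ = f₀ · (v + u)/v = 7.471 × (1569 + 1)/1569 ≈ 7.47576 MHz.
On reflection it acts as a source moving toward the stationary detector: f₂ = f₁ · v/(v − u) = 7.47576 × 1569/1568 ≈ 7.48053 MHz.
Equivalently f₂ = f₀ · (v + u)/(v − u).
Beat frequency (with f₀ = 7471000 Hz): |f₂ − f₀| = 2u·f₀/(v − u) = 2 × 1 × 7471000/1568 ≈ 9529 Hz.

9529 Hz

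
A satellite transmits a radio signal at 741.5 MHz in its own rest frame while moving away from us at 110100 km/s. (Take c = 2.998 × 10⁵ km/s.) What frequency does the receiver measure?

β = v/c = 110100/299800 = 0.3672.
Relativistic Doppler for frequency: f' = f₀ · √((1 − β)/(1 + β)).
f' = 741.5 × √(0.6328/1.3672) = 741.5 × 0.68029 ≈ 504.4 MHz.

504.4 MHz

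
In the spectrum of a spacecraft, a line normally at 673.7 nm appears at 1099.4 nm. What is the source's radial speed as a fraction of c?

λ'/λ₀ = 1.6319 > 1 (redshift), so the source is receding.
λ'/λ₀ = √((1 + β)/(1 − β)) for a receding source ⇒ β = (r² − 1)/(r² + 1) with r = λ'/λ₀.
β = (2.6630 − 1)/(2.6630 + 1) ≈ 0.454.

0.454c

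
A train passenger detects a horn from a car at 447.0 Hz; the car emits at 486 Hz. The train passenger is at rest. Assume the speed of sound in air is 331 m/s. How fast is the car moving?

f' < f, so the car is receding.
f' = f · v/(v + v_s) ⇒ v_s = v · |1 − f/f'|.
v_s = 331 × |1 − 486/447.0| = 331 × 0.08725 ≈ 29 m/s.

29 m/s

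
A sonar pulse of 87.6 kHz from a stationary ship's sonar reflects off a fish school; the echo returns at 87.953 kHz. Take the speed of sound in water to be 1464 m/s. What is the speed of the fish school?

2.94 m/s

Double Doppler shift off a moving reflector: f₂ = f₀ · (v + u)/(v − u) (u > 0 toward emitter).
Rearranging, u = v · (f₂ − f₀)/(f₂ + f₀) = 1464 × 0.353/175.553 ≈ 2.94 m/s.
So the fish school is moving at 2.94 m/s toward the emitter.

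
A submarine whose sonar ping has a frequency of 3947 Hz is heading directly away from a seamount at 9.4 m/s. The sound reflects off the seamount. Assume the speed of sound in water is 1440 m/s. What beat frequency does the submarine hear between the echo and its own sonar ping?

The seamount receives the sound from a moving source: f₁ = f₀ · v/(v + v_e) = 3947 × 1440/1449.4 ≈ 3921.4 Hz.
On the return leg the submarine is a moving observer: f₂ = f₁ · (v − v_e)/v = 3921.4 × 1430.6/1440 ≈ 3895.8 Hz.
Beat against the emitted tone: |f₂ − f₀| = 2v_e·f₀/(v + v_e) = 2 × 9.4 × 3947/1449.4 ≈ 51.2 Hz.

51.2 Hz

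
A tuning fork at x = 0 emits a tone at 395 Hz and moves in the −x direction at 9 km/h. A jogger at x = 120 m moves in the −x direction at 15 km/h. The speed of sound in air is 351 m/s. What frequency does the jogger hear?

397 Hz

9 km/h = 2.5 m/s; 15 km/h = 4.167 m/s.
The observer lies on the +x side, so the source is heading away from the observer and the observer is heading toward the source.
General Doppler shift: f' = f · (v + v_o)/(v + v_s).
f' = 395 × (351 + 4.167)/(351 + 2.5) = 395 × 355.17/353.5 ≈ 397 Hz.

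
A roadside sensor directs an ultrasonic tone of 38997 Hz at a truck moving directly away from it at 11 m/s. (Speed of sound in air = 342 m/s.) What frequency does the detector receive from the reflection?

36567 Hz

The truck first receives the wave as a moving observer: f₁ = f₀ · (v − u)/v = 38997 × (342 − 11)/342 ≈ 37743 Hz.
On reflection it acts as a source moving away from the stationary detector: f₂ = f₁ · v/(v + u) = 37743 × 342/353 ≈ 36567 Hz.
Equivalently f₂ = f₀ · (v − u)/(v + u).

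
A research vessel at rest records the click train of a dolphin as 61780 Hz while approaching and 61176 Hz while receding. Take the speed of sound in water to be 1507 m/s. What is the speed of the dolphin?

f₁/f₂ = (v + v_s)/(v − v_s), so v_s = v · (f₁ − f₂)/(f₁ + f₂).
v_s = 1507 × (61780 − 61176)/(61780 + 61176) = 1507 × 604/122956 ≈ 7.4 m/s.

7.4 m/s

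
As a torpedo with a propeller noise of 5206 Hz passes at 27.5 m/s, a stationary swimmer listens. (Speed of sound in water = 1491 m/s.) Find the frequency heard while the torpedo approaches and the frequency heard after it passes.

5304 Hz approaching; 5112 Hz receding

Approaching: f₁ = f · v/(v − v_s) = 5206 × 1491/1463.5 ≈ 5304 Hz.
Receding: f₂ = f · v/(v + v_s) = 5206 × 1491/1518.5 ≈ 5112 Hz.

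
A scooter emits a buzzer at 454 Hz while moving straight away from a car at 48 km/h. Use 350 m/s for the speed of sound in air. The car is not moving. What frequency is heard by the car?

437 Hz

48 km/h = 13.33 m/s.
Moving source, stationary observer: f' = f · v/(v + v_s) since the source is receding.
f' = 454 × 350/(350 + 13.33) = 454 × 350/363.3 ≈ 437 Hz.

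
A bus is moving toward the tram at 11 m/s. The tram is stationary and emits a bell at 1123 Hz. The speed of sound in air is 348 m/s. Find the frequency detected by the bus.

1158 Hz

Moving observer, stationary source: f' = f · (v + v_o)/v.
f' = 1123 × (348 + 11)/348 = 1123 × 359/348 ≈ 1158 Hz.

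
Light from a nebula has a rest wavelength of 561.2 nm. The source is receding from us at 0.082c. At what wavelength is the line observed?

609.3 nm

Relativistic Doppler for wavelength: λ' = λ₀ · √((1 + β)/(1 − β)).
λ' = 561.2 × √(1.0820/0.9180) = 561.2 × 1.08566 ≈ 609.3 nm.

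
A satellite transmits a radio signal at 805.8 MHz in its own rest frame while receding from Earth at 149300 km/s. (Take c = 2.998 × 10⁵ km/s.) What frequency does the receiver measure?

466.5 MHz

β = v/c = 149300/299800 = 0.4980.
Relativistic Doppler for frequency: f' = f₀ · √((1 − β)/(1 + β)).
f' = 805.8 × √(0.5020/1.4980) = 805.8 × 0.57889 ≈ 466.5 MHz.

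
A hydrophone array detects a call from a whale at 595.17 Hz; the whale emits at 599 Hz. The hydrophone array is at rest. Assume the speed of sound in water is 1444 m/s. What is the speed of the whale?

f' < f, so the whale is receding.
f' = f · v/(v + v_s) ⇒ v_s = v · |1 − f/f'|.
v_s = 1444 × |1 − 599/595.17| = 1444 × 0.006435 ≈ 9.3 m/s.

9.3 m/s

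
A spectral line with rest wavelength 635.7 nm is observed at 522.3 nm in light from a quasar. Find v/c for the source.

0.194c

λ'/λ₀ = 0.8216 < 1 (blueshift), so the source is approaching.
λ'/λ₀ = √((1 − β)/(1 + β)) for an approaching source ⇒ β = (1 − r²)/(1 + r²) with r = λ'/λ₀.
β = (1 − 0.6750)/(1 + 0.6750) ≈ 0.194.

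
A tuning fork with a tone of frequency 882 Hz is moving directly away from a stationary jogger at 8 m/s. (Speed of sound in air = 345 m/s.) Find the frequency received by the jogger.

Only the source moves, away from the listener, so f' = f · v/(v + v_s).
f' = 882 × 345/(345 + 8) = 882 × 345/353 ≈ 862 Hz.

862 Hz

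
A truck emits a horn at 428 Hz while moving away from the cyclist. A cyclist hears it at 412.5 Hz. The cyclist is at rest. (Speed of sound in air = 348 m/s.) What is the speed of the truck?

13.1 m/s

f' = f · v/(v + v_s) ⇒ v_s = v · |1 − f/f'|.
v_s = 348 × |1 − 428/412.5| = 348 × 0.03758 ≈ 13.1 m/s.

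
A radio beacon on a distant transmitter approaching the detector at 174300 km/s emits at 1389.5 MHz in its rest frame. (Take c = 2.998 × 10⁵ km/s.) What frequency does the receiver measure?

β = v/c = 174300/299800 = 0.5814.
Relativistic Doppler for frequency: f' = f₀ · √((1 + β)/(1 − β)).
f' = 1389.5 × √(1.5814/0.4186) = 1389.5 × 1.94363 ≈ 2700.7 MHz.

2700.7 MHz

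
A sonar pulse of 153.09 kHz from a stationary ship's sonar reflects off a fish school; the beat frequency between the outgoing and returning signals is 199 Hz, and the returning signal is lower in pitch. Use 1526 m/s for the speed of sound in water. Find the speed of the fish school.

0.99 m/s

Double Doppler shift off a moving reflector: f₂ = f₀ · (v + u)/(v − u) (u > 0 toward emitter).
Returning signal is lower, so f₂ = f₀ − Δf = 153090 − 199 = 152891 Hz.
Rearranging, u = v · (f₂ − f₀)/(f₂ + f₀) = 1526 × -199/305981 ≈ -0.99 m/s.
So the fish school is moving at 0.99 m/s away from the emitter.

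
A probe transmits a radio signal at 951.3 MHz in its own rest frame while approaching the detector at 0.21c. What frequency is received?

1177.3 MHz

Relativistic Doppler for frequency: f' = f₀ · √((1 + β)/(1 − β)).
f' = 951.3 × √(1.2100/0.7900) = 951.3 × 1.23760 ≈ 1177.3 MHz.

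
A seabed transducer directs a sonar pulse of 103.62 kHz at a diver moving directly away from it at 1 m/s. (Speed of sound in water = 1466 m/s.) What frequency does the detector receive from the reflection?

The diver first receives the wave as a moving observer: f₁ = f₀ · (v − u)/v = 103.62 × (1466 − 1)/1466 ≈ 103.5 kHz.
The reflection then acts as a moving source: f₂ = f₁ · v/(v + u) ≈ 103.5 kHz.

103.5 kHz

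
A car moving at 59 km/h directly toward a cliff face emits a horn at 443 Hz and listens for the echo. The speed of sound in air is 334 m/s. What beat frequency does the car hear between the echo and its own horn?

45.7 Hz

59 km/h = 16.39 m/s.
The cliff face receives the sound from a moving source: f₁ = f₀ · v/(v − v_e) = 443 × 334/317.61 ≈ 465.9 Hz.
On the return leg the car is a moving observer: f₂ = f₁ · (v + v_e)/v = 465.9 × 350.39/334 ≈ 488.7 Hz.
Equivalently f₂ = f₀ · (v + v_e)/(v − v_e).
Beat against the emitted tone: |f₂ − f₀| = 2v_e·f₀/(v − v_e) = 2 × 16.39 × 443/317.61 ≈ 45.7 Hz.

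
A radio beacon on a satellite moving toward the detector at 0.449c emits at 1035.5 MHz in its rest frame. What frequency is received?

1679.2 MHz

Relativistic Doppler for frequency: f' = f₀ · √((1 + β)/(1 − β)).
f' = 1035.5 × √(1.4490/0.5510) = 1035.5 × 1.62165 ≈ 1679.2 MHz.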